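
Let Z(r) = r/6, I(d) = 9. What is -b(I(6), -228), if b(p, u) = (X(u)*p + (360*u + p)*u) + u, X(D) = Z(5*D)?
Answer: -18710250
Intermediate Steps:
Z(r) = r/6 (Z(r) = r*(⅙) = r/6)
X(D) = 5*D/6 (X(D) = (5*D)/6 = 5*D/6)
b(p, u) = u + u*(p + 360*u) + 5*p*u/6 (b(p, u) = ((5*u/6)*p + (360*u + p)*u) + u = (5*p*u/6 + (p + 360*u)*u) + u = (5*p*u/6 + u*(p + 360*u)) + u = (u*(p + 360*u) + 5*p*u/6) + u = u + u*(p + 360*u) + 5*p*u/6)
-b(I(6), -228) = -(-228)*(6 + 11*9 + 2160*(-228))/6 = -(-228)*(6 + 99 - 492480)/6 = -(-228)*(-492375)/6 = -1*18710250 = -18710250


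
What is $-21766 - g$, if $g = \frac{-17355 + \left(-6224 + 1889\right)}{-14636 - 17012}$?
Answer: $- \frac{344436029}{15824} \approx -21767.0$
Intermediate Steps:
$g = \frac{10845}{15824}$ ($g = \frac{-17355 - 4335}{-31648} = \left(-21690\right) \left(- \frac{1}{31648}\right) = \frac{10845}{15824} \approx 0.68535$)
$-21766 - g = -21766 - \frac{10845}{15824} = - \frac{344436029}{15824}$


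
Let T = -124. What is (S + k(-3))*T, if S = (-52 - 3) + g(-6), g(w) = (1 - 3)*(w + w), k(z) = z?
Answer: 4216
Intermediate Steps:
g(w) = -4*w
S = -31 (S = (-52 - 3) - 4*(-6) = -55 + 24 = -31)
(S + k(-3))*T = (-31 - 3)*(-124) = -34*(-124) = 4216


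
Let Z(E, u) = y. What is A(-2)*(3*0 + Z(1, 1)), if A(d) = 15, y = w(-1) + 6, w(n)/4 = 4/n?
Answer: -150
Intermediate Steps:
w(n) = 16/n (w(n) = 4*(4/n) = 16/n)
y = -10 (y = 16/(-1) + 6 = 16*(-1) + 6 = -16 + 6 = -10)
Z(E, u) = -10
A(-2)*(3*0 + Z(1, 1)) = 15*(3*0 - 10) = 15*(0 - 10) = 15*(-10) = -150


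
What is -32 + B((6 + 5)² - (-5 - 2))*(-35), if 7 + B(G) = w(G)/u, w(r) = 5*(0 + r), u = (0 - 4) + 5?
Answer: -22187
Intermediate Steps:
u = 1 (u = -4 + 5 = 1)
w(r) = 5*r
B(G) = -7 + 5*G (B(G) = -7 + (5*G)/1 = -7 + (5*G)*1 = -7 + 5*G)
-32 + B((6 + 5)² - (-5 - 2))*(-35) = -32 + (-7 + 5*((6 + 5)² - (-5 - 2)))*(-35) = -32 + (-7 + 5*(11² - 1*(-7)))*(-35) = -32 + (-7 + 5*(121 + 7))*(-35) = -32 + (-7 + 5*128)*(-35) = -32 + (-7 + 640)*(-35) = -32 + 633*(-35) = -32 - 22155 = -22187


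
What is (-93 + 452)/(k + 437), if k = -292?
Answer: 359/145 ≈ 2.4759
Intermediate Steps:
(-93 + 452)/(k + 437) = (-93 + 452)/(-292 + 437) = 359/145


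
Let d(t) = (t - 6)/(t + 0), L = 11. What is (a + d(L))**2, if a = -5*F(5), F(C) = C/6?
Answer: 60025/4356 ≈ 13.780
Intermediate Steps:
F(C) = C/6 (F(C) = C*(1/6) = C/6)
d(t) = (-6 + t)/t
a = -25/6 (a = -5*5/6 = -25/6 ≈ -4.1667)
(a + d(L))**2 = (-25/6 + (-6 + 11)/11)**2 = (-25/6 + (1/11)*5)**2 = (-25/6 + 5/11)**2 = (-245/66)**2 = 60025/4356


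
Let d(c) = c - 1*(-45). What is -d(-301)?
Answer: 256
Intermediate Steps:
d(c) = 45 + c (d(c) = c + 45 = 45 + c)
-d(-301) = -(45 - 301) = -1*(-256) = 256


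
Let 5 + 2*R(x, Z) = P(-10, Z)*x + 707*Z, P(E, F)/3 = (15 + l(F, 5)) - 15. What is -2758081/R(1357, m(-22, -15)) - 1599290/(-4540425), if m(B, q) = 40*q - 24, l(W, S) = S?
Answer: 2571872986807/191069256765 ≈ 13.460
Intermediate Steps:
m(B, q) = -24 + 40*q
P(E, F) = 15 (P(E, F) = 3*((15 + 5) - 15) = 3*(20 - 15) = 3*5 = 15)
R(x, Z) = -5/2 + 15*x/2 + 707*Z/2 (R(x, Z) = -5/2 + (15*x + 707*Z)/2 = -5/2 + (15*x/2 + 707*Z/2) = -5/2 + 15*x/2 + 707*Z/2)
-2758081/R(1357, m(-22, -15)) - 1599290/(-4540425) = -2758081/(-5/2 + (15/2)*1357 + 707*(-24 + 40*(-15))/2) - 1599290/(-4540425) = -2758081/(-5/2 + 20355/2 + 707*(-24 - 600)/2) - 1599290*(-1/4540425) = -2758081/(-5/2 + 20355/2 + (707/2)*(-624)) + 319858/908085 = -2758081/(-5/2 + 20355/2 - 220584) + 319858/908085 = -2758081/(-210409) + 319858/908085 = -2758081*(-1/210409) + 319858/908085 = 2758081/210409 + 319858/908085 = 2571872986807/191069256765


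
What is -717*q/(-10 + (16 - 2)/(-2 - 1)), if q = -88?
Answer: -4302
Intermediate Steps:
-717*q/(-10 + (16 - 2)/(-2 - 1)) = -(-63096)/(-10 + (16 - 2)/(-2 - 1)) = -(-63096)/(-10 + 14/(-3)) = -(-63096)/(-10 + 14*(-1/3)) = -(-63096)/(-10 - 14/3) = -(-63096)/(-44/3) = -(-63096)*(-3)/44 = -717*6 = -4302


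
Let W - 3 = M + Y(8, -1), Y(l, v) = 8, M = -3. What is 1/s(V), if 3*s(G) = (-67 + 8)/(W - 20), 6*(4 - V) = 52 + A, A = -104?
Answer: 36/59 ≈ 0.61017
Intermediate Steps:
W = 8 (W = 3 + (-3 + 8) = 3 + 5 = 8)
V = 38/3 (V = 4 - (52 - 104)/6 = 4 - ⅙*(-52) = 4 + 26/3 = 38/3 ≈ 12.667)
s(G) = 59/36 (s(G) = ((-67 + 8)/(8 - 20))/3 = (-59/(-12))/3 = (-59*(-1/12))/3 = (⅓)*(59/12) = 59/36)
1/s(V) = 1/(59/36) = 36/59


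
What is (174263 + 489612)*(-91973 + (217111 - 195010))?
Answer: -46386274000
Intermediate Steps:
(174263 + 489612)*(-91973 + (217111 - 195010)) = 663875*(-91973 + 22101) = 663875*(-69872) = -46386274000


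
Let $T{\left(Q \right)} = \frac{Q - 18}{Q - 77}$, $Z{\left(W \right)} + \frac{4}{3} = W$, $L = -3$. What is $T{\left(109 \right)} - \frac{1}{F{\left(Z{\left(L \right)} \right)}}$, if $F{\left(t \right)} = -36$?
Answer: $\frac{827}{288} \approx 2.8715$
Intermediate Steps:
$Z{\left(W \right)} = - \frac{4}{3} + W$
$T{\left(Q \right)} = \frac{-18 + Q}{-77 + Q}$
$T{\left(109 \right)} - \frac{1}{F{\left(Z{\left(L \right)} \right)}} = \frac{-18 + 109}{-77 + 109} - \frac{1}{-36} = \frac{1}{32} \cdot 91 - - \frac{1}{36} = \frac{1}{32} \cdot 91 + \frac{1}{36} = \frac{91}{32} + \frac{1}{36} = \frac{827}{288}$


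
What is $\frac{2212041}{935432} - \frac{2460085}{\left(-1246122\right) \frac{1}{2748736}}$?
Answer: $\frac{3162755061761030461}{582831197352} \approx 5.4265 \cdot 10^{6}$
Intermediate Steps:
$\frac{2212041}{935432} - \frac{2460085}{\left(-1246122\right) \frac{1}{2748736}} = 2212041 \cdot \frac{1}{935432} - \frac{2460085}{\left(-1246122\right) \frac{1}{2748736}} = \frac{2212041}{935432} - \frac{2460085}{- \frac{623061}{1374368}} = \frac{2212041}{935432} - - \frac{3381062101280}{623061} = \frac{2212041}{935432} + \frac{3381062101280}{623061} = \frac{3162755061761030461}{582831197352}$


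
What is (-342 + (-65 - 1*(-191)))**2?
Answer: 46656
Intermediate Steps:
(-342 + (-65 - 1*(-191)))**2 = (-342 + (-65 + 191))**2 = (-342 + 126)**2 = (-216)**2 = 46656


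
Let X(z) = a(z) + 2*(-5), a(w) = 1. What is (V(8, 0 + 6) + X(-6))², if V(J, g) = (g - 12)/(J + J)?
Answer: 5625/64 ≈ 87.891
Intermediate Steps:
V(J, g) = (-12 + g)/(2*J) (V(J, g) = (-12 + g)/((2*J)) = (-12 + g)*(1/(2*J)) = (-12 + g)/(2*J))
X(z) = -9 (X(z) = 1 + 2*(-5) = 1 - 10 = -9)
(V(8, 0 + 6) + X(-6))² = ((½)*(-12 + (0 + 6))/8 - 9)² = ((½)*(⅛)*(-12 + 6) - 9)² = ((½)*(⅛)*(-6) - 9)² = (-3/8 - 9)² = (-75/8)² = 5625/64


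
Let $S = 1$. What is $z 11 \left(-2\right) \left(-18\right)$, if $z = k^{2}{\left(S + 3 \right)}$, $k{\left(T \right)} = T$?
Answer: $6336$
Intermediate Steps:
$z = 16$ ($z = \left(1 + 3\right)^{2} = 4^{2} = 16$)
$z 11 \left(-2\right) \left(-18\right) = 16 \cdot 11 \left(-2\right) \left(-18\right) = 176 \left(-2\right) \left(-18\right) = \left(-352\right) \left(-18\right) = 6336$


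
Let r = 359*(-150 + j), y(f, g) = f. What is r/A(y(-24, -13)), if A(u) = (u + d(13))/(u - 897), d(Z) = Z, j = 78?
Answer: -23806008/11 ≈ -2.1642e+6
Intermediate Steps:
A(u) = (13 + u)/(-897 + u) (A(u) = (u + 13)/(u - 897) = (13 + u)/(-897 + u))
r = -25848 (r = 359*(-150 + 78) = 359*(-72) = -25848)
r/A(y(-24, -13)) = -25848*(-897 - 24)/(13 - 24) = -25848/(-11/(-921)) = -25848/((-1/921*(-11))) = -25848/11/921 = -25848*921/11 = -23806008/11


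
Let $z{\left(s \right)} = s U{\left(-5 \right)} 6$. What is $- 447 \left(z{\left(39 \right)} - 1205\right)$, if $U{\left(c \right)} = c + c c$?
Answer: $-1553325$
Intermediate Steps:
$U{\left(c \right)} = c + c^{2}$
$z{\left(s \right)} = 120 s$ ($z{\left(s \right)} = s \left(- 5 \left(1 - 5\right)\right) 6 = s \left(\left(-5\right) \left(-4\right)\right) 6 = s 20 \cdot 6 = 20 s 6 = 120 s$)
$- 447 \left(z{\left(39 \right)} - 1205\right) = - 447 \left(120 \cdot 39 - 1205\right) = - 447 \left(4680 - 1205\right) = \left(-447\right) 3475 = -1553325$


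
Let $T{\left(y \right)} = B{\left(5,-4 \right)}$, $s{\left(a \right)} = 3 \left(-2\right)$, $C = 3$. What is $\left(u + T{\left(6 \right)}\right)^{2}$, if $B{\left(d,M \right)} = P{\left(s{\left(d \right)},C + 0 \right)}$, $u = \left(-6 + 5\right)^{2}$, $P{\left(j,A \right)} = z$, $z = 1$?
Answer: $4$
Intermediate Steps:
$s{\left(a \right)} = -6$
$P{\left(j,A \right)} = 1$
$u = 1$ ($u = \left(-1\right)^{2} = 1$)
$B{\left(d,M \right)} = 1$
$T{\left(y \right)} = 1$
$\left(u + T{\left(6 \right)}\right)^{2} = \left(1 + 1\right)^{2} = 2^{2} = 4$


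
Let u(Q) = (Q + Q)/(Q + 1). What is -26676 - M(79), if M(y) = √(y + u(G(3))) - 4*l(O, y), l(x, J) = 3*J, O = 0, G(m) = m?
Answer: -25728 - √322/2 ≈ -25737.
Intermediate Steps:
u(Q) = 2*Q/(1 + Q) (u(Q) = (2*Q)/(1 + Q) = 2*Q/(1 + Q))
M(y) = √(3/2 + y) - 12*y (M(y) = √(y + 2*3/(1 + 3)) - 12*y = √(y + 2*3/4) - 12*y = √(y + 2*3*(¼)) - 12*y = √(y + 3/2) - 12*y = √(3/2 + y) - 12*y)
-26676 - M(79) = -26676 - (√(6 + 4*79)/2 - 12*79) = -26676 - (√(6 + 316)/2 - 948) = -26676 - (√322/2 - 948) = -26676 - (-948 + √322/2) = -26676 + (948 - √322/2) = -25728 - √322/2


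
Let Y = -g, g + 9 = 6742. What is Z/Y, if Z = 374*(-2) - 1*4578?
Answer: 5326/6733 ≈ 0.79103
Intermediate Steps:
g = 6733 (g = -9 + 6742 = 6733)
Y = -6733 (Y = -1*6733 = -6733)
Z = -5326 (Z = -748 - 4578 = -5326)
Z/Y = -5326/(-6733) = -5326*(-1/6733) = 5326/6733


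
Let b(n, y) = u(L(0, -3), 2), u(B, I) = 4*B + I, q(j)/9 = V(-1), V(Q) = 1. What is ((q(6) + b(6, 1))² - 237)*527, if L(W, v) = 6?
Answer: 520676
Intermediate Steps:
q(j) = 9 (q(j) = 9*1 = 9)
u(B, I) = I + 4*B
b(n, y) = 26 (b(n, y) = 2 + 4*6 = 2 + 24 = 26)
((q(6) + b(6, 1))² - 237)*527 = ((9 + 26)² - 237)*527 = (35² - 237)*527 = (1225 - 237)*527 = 988*527 = 520676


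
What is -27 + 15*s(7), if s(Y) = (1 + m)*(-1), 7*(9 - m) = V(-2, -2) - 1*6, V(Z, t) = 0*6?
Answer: -1329/7 ≈ -189.86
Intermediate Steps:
V(Z, t) = 0
m = 69/7 (m = 9 - (0 - 1*6)/7 = 9 - (0 - 6)/7 = 9 - ⅐*(-6) = 9 + 6/7 = 69/7 ≈ 9.8571)
s(Y) = -76/7 (s(Y) = (1 + 69/7)*(-1) = (76/7)*(-1) = -76/7)
-27 + 15*s(7) = -27 + 15*(-76/7) = -27 - 1140/7 = -1329/7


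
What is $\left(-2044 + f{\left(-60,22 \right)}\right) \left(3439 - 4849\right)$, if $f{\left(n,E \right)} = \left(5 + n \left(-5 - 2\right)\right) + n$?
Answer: $2367390$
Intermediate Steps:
$f{\left(n,E \right)} = 5 - 6 n$ ($f{\left(n,E \right)} = \left(5 + n \left(-7\right)\right) + n = \left(5 - 7 n\right) + n = 5 - 6 n$)
$\left(-2044 + f{\left(-60,22 \right)}\right) \left(3439 - 4849\right) = \left(-2044 + \left(5 - -360\right)\right) \left(3439 - 4849\right) = \left(-2044 + \left(5 + 360\right)\right) \left(-1410\right) = \left(-2044 + 365\right) \left(-1410\right) = \left(-1679\right) \left(-1410\right) = 2367390$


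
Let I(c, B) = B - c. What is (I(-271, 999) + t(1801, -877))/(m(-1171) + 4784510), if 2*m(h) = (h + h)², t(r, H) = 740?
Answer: 1005/3763496 ≈ 0.00026704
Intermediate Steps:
m(h) = 2*h² (m(h) = (h + h)²/2 = (2*h)²/2 = (4*h²)/2 = 2*h²)
(I(-271, 999) + t(1801, -877))/(m(-1171) + 4784510) = ((999 - 1*(-271)) + 740)/(2*(-1171)² + 4784510) = ((999 + 271) + 740)/(2*1371241 + 4784510) = (1270 + 740)/(2742482 + 4784510) = 2010/7526992 = 2010*(1/7526992) = 1005/3763496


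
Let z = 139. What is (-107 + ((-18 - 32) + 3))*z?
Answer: -21406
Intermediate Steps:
(-107 + ((-18 - 32) + 3))*z = (-107 + ((-18 - 32) + 3))*139 = (-107 + (-50 + 3))*139 = (-107 - 47)*139 = -154*139 = -21406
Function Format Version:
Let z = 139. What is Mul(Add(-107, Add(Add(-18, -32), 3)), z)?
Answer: -21406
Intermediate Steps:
Mul(Add(-107, Add(Add(-18, -32), 3)), z) = Mul(Add(-107, Add(Add(-18, -32), 3)), 139) = Mul(Add(-107, Add(-50, 3)), 139) = Mul(Add(-107, -47), 139) = Mul(-154, 139) = -21406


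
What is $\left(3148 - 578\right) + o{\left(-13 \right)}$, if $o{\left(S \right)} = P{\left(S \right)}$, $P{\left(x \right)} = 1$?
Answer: $2571$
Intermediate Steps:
$o{\left(S \right)} = 1$
$\left(3148 - 578\right) + o{\left(-13 \right)} = \left(3148 - 578\right) + 1 = 2570 + 1 = 2571$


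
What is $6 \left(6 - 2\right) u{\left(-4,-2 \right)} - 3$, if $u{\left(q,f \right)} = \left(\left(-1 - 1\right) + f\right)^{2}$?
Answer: $381$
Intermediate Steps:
$u{\left(q,f \right)} = \left(-2 + f\right)^{2}$ ($u{\left(q,f \right)} = \left(\left(-1 - 1\right) + f\right)^{2} = \left(-2 + f\right)^{2}$)
$6 \left(6 - 2\right) u{\left(-4,-2 \right)} - 3 = 6 \left(6 - 2\right) \left(-2 - 2\right)^{2} - 3 = 6 \cdot 4 \left(-4\right)^{2} - 3 = 24 \cdot 16 - 3 = 384 - 3 = 381$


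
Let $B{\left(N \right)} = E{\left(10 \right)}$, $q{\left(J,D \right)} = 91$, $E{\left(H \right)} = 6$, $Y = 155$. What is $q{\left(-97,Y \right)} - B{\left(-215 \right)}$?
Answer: $85$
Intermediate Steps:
$B{\left(N \right)} = 6$
$q{\left(-97,Y \right)} - B{\left(-215 \right)} = 91 - 6 = 85$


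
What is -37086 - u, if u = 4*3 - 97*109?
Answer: -26525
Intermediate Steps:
u = -10561 (u = 12 - 10573 = -10561)
-37086 - u = -37086 - 1*(-10561) = -37086 + 10561 = -26525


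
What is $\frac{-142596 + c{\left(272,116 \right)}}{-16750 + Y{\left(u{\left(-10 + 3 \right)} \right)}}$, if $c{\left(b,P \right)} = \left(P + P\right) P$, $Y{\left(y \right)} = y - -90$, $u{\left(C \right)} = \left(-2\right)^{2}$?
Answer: $\frac{28921}{4164} \approx 6.9455$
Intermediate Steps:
$u{\left(C \right)} = 4$
$Y{\left(y \right)} = 90 + y$ ($Y{\left(y \right)} = y + 90 = 90 + y$)
$c{\left(b,P \right)} = 2 P^{2}$ ($c{\left(b,P \right)} = 2 P P = 2 P^{2}$)
$\frac{-142596 + c{\left(272,116 \right)}}{-16750 + Y{\left(u{\left(-10 + 3 \right)} \right)}} = \frac{-142596 + 2 \cdot 116^{2}}{-16750 + \left(90 + 4\right)} = \frac{-142596 + 2 \cdot 13456}{-16750 + 94} = \frac{-142596 + 26912}{-16656} = \left(-115684\right) \left(- \frac{1}{16656}\right) = \frac{28921}{4164}$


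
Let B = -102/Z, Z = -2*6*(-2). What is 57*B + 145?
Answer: -389/4 ≈ -97.250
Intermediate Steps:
Z = 24 (Z = -12*(-2) = 24)
B = -17/4 (B = -102/24 = -102*1/24 = -17/4 ≈ -4.2500)
57*B + 145 = 57*(-17/4) + 145 = -969/4 + 145 = -389/4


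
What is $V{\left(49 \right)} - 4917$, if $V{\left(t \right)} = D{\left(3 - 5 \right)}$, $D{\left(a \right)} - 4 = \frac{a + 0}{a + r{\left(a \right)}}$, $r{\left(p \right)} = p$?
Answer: $- \frac{9825}{2} \approx -4912.5$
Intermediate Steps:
$D{\left(a \right)} = \frac{9}{2}$ ($D{\left(a \right)} = 4 + \frac{a + 0}{a + a} = 4 + \frac{a}{2 a} = 4 + a \frac{1}{2 a} = 4 + \frac{1}{2} = \frac{9}{2}$)
$V{\left(t \right)} = \frac{9}{2}$
$V{\left(49 \right)} - 4917 = \frac{9}{2} - 4917 = - \frac{9825}{2}$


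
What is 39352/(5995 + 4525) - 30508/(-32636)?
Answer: 50163626/10729085 ≈ 4.6755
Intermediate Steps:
39352/(5995 + 4525) - 30508/(-32636) = 39352/10520 - 30508*(-1/32636) = 39352*(1/10520) + 7627/8159 = 4919/1315 + 7627/8159 = 50163626/10729085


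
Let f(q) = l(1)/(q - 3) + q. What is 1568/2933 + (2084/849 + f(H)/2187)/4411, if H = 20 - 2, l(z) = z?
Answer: 9182583916787/17158430437335 ≈ 0.53516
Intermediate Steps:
H = 18
f(q) = q + 1/(-3 + q) (f(q) = 1/(q - 3) + q = 1/(-3 + q) + q = q + 1/(-3 + q))
1568/2933 + (2084/849 + f(H)/2187)/4411 = 1568/2933 + (2084/849 + ((1 + 18**2 - 3*18)/(-3 + 18))/2187)/4411 = 1568*(1/2933) + (2084*(1/849) + ((1 + 324 - 54)/15)*(1/2187))*(1/4411) = 224/419 + (2084/849 + ((1/15)*271)*(1/2187))*(1/4411) = 224/419 + (2084/849 + (271/15)*(1/2187))*(1/4411) = 224/419 + (2084/849 + 271/32805)*(1/4411) = 224/419 + (22865233/9283815)*(1/4411) = 224/419 + 22865233/40950907965 = 9182583916787/17158430437335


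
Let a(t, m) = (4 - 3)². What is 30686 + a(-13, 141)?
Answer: 30687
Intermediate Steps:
a(t, m) = 1 (a(t, m) = 1² = 1)
30686 + a(-13, 141) = 30686 + 1 = 30687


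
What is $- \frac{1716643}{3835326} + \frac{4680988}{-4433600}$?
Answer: $- \frac{3195502923361}{2125537669200} \approx -1.5034$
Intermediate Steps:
$- \frac{1716643}{3835326} + \frac{4680988}{-4433600} = \left(-1716643\right) \frac{1}{3835326} + 4680988 \left(- \frac{1}{4433600}\right) = - \frac{1716643}{3835326} - \frac{1170247}{1108400} = - \frac{3195502923361}{2125537669200}$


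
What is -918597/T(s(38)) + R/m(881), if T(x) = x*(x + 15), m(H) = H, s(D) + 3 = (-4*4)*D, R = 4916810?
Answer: 1789676578403/320821436 ≈ 5578.4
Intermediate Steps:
s(D) = -3 - 16*D (s(D) = -3 + (-4*4)*D = -3 - 16*D)
T(x) = x*(15 + x)
-918597/T(s(38)) + R/m(881) = -918597*1/((-3 - 16*38)*(15 + (-3 - 16*38))) + 4916810/881 = -918597*1/((-3 - 608)*(15 + (-3 - 608))) + 4916810*(1/881) = -918597*(-1/(611*(15 - 611))) + 4916810/881 = -918597/((-611*(-596))) + 4916810/881 = -918597/364156 + 4916810/881 = 1789676578403/320821436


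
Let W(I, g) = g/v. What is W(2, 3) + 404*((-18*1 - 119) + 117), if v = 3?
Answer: -8079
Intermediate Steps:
W(I, g) = g/3
W(2, 3) + 404*((-18*1 - 119) + 117) = (⅓)*3 + 404*((-18*1 - 119) + 117) = 1 + 404*((-18 - 119) + 117) = 1 + 404*(-137 + 117) = 1 + 404*(-20) = 1 - 8080 = -8079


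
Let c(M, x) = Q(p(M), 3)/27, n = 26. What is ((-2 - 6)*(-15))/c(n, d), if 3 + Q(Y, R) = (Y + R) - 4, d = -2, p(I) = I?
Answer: 1620/11 ≈ 147.27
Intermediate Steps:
Q(Y, R) = -7 + R + Y (Q(Y, R) = -3 + ((Y + R) - 4) = -3 + ((R + Y) - 4) = -3 + (-4 + R + Y) = -7 + R + Y)
c(M, x) = -4/27 + M/27 (c(M, x) = (-7 + 3 + M)/27 = (-4 + M)*(1/27) = -4/27 + M/27)
((-2 - 6)*(-15))/c(n, d) = ((-2 - 6)*(-15))/(-4/27 + (1/27)*26) = (-8*(-15))/(-4/27 + 26/27) = 120/(22/27) = 120*(27/22) = 1620/11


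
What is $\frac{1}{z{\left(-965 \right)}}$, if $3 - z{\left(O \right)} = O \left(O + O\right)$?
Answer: $- \frac{1}{1862447} \approx -5.3693 \cdot 10^{-7}$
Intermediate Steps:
$z{\left(O \right)} = 3 - 2 O^{2}$ ($z{\left(O \right)} = 3 - O \left(O + O\right) = 3 - O 2 O = 3 - 2 O^{2}$)
$\frac{1}{z{\left(-965 \right)}} = \frac{1}{3 - 2 \left(-965\right)^{2}} = \frac{1}{3 - 1862450} = \frac{1}{-1862447} = - \frac{1}{1862447}$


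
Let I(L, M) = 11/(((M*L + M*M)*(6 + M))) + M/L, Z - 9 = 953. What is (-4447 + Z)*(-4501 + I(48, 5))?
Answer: 39904188859/2544 ≈ 1.5686e+7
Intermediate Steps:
Z = 962 (Z = 9 + 953 = 962)
I(L, M) = M/L + 11/((6 + M)*(M**2 + L*M)) (I(L, M) = 11/(((L*M + M**2)*(6 + M))) + M/L = 11/(((M**2 + L*M)*(6 + M))) + M/L = 11/(((6 + M)*(M**2 + L*M))) + M/L = 11*(1/((6 + M)*(M**2 + L*M))) + M/L = 11/((6 + M)*(M**2 + L*M)) + M/L = M/L + 11/((6 + M)*(M**2 + L*M)))
(-4447 + Z)*(-4501 + I(48, 5)) = (-4447 + 962)*(-4501 + (5**4 + 6*5**3 + 11*48 + 48*5**3 + 6*48*5**2)/(48*5*(5**2 + 6*48 + 6*5 + 48*5))) = -3485*(-4501 + (1/48)*(1/5)*(625 + 6*125 + 528 + 48*125 + 6*48*25)/(25 + 288 + 30 + 240)) = -3485*(-4501 + (1/48)*(1/5)*(625 + 750 + 528 + 6000 + 7200)/583) = -3485*(-4501 + (1/48)*(1/5)*(1/583)*15103) = -3485*(-4501 + 1373/12720) = -3485*(-57251347/12720) = 39904188859/2544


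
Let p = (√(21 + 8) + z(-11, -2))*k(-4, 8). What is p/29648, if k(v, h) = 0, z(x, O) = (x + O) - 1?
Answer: 0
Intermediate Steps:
z(x, O) = -1 + O + x (z(x, O) = (O + x) - 1 = -1 + O + x)
p = 0 (p = (√(21 + 8) + (-1 - 2 - 11))*0 = (√29 - 14)*0 = (-14 + √29)*0 = 0)
p/29648 = 0/29648 = 0*(1/29648) = 0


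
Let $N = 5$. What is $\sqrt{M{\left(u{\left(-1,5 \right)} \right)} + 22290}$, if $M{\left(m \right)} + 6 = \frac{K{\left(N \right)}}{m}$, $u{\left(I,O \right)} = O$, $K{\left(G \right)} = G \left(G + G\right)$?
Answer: $\sqrt{22294} \approx 149.31$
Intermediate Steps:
$K{\left(G \right)} = 2 G^{2}$ ($K{\left(G \right)} = G 2 G = 2 G^{2}$)
$M{\left(m \right)} = -6 + \frac{50}{m}$ ($M{\left(m \right)} = -6 + \frac{2 \cdot 5^{2}}{m} = -6 + \frac{2 \cdot 25}{m} = -6 + \frac{50}{m}$)
$\sqrt{M{\left(u{\left(-1,5 \right)} \right)} + 22290} = \sqrt{\left(-6 + \frac{50}{5}\right) + 22290} = \sqrt{\left(-6 + 50 \cdot \frac{1}{5}\right) + 22290} = \sqrt{\left(-6 + 10\right) + 22290} = \sqrt{4 + 22290} = \sqrt{22294}$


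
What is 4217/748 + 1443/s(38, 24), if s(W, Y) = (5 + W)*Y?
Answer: 452609/64328 ≈ 7.0360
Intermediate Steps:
s(W, Y) = Y*(5 + W)
4217/748 + 1443/s(38, 24) = 4217/748 + 1443/((24*(5 + 38))) = 4217*(1/748) + 1443/((24*43)) = 4217/748 + 1443/1032 = 4217/748 + 1443*(1/1032) = 4217/748 + 481/344 = 452609/64328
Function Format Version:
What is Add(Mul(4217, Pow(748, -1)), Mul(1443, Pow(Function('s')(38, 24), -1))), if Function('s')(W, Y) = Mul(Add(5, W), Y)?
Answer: Rational(452609, 64328) ≈ 7.0360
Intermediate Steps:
Function('s')(W, Y) = Mul(Y, Add(5, W))
Add(Mul(4217, Pow(748, -1)), Mul(1443, Pow(Function('s')(38, 24), -1))) = Add(Mul(4217, Pow(748, -1)), Mul(1443, Pow(Mul(24, Add(5, 38)), -1))) = Add(Mul(4217, Rational(1, 748)), Mul(1443, Pow(Mul(24, 43), -1))) = Add(Rational(4217, 748), Mul(1443, Pow(1032, -1))) = Add(Rational(4217, 748), Mul(1443, Rational(1, 1032))) = Add(Rational(4217, 748), Rational(481, 344)) = Rational(452609, 64328)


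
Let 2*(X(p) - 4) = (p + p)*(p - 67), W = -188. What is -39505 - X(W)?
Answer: -87449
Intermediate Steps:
X(p) = 4 + p*(-67 + p) (X(p) = 4 + ((p + p)*(p - 67))/2 = 4 + ((2*p)*(-67 + p))/2 = 4 + (2*p*(-67 + p))/2 = 4 + p*(-67 + p))
-39505 - X(W) = -39505 - (4 + (-188)² - 67*(-188)) = -39505 - (4 + 35344 + 12596) = -39505 - 1*47944 = -39505 - 47944 = -87449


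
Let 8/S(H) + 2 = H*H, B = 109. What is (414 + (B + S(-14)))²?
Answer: 2574040225/9409 ≈ 2.7357e+5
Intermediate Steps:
S(H) = 8/(-2 + H²) (S(H) = 8/(-2 + H*H) = 8/(-2 + H²))
(414 + (B + S(-14)))² = (414 + (109 + 8/(-2 + (-14)²)))² = (414 + (109 + 8/(-2 + 196)))² = (414 + (109 + 8/194))² = (414 + (109 + 8*(1/194)))² = (414 + (109 + 4/97))² = (414 + 10577/97)² = (50735/97)² = 2574040225/9409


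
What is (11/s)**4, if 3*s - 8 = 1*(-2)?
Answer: 14641/16 ≈ 915.06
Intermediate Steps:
s = 2 (s = 8/3 + (1*(-2))/3 = 8/3 + (1/3)*(-2) = 8/3 - 2/3 = 2)
(11/s)**4 = (11/2)**4 = 14641/16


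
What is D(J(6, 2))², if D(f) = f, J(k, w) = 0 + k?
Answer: 36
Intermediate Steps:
J(k, w) = k
D(J(6, 2))² = 6² = 36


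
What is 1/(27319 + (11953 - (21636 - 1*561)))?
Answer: 1/18197 ≈ 5.4954e-5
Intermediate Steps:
1/(27319 + (11953 - (21636 - 1*561))) = 1/(27319 + (11953 - (21636 - 561))) = 1/(27319 + (11953 - 1*21075)) = 1/(27319 + (11953 - 21075)) = 1/(27319 - 9122) = 1/18197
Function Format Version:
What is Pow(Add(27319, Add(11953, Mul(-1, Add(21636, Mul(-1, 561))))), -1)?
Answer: Rational(1, 18197) ≈ 5.4954e-5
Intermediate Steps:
Pow(Add(27319, Add(11953, Mul(-1, Add(21636, Mul(-1, 561))))), -1) = Pow(Add(27319, Add(11953, Mul(-1, Add(21636, -561)))), -1) = Pow(Add(27319, Add(11953, Mul(-1, 21075))), -1) = Pow(Add(27319, Add(11953, -21075)), -1) = Pow(Add(27319, -9122), -1) = Pow(18197, -1) = Rational(1, 18197)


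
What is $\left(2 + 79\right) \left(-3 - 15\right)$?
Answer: $-1458$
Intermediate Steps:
$\left(2 + 79\right) \left(-3 - 15\right) = 81 \left(-18\right) = -1458$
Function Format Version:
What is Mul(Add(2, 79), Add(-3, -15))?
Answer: -1458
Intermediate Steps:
Mul(Add(2, 79), Add(-3, -15)) = Mul(81, -18) = -1458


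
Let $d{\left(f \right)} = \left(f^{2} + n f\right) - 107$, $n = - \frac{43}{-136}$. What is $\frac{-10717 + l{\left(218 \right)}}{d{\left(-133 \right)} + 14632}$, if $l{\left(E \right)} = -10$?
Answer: $- \frac{1458872}{4375385} \approx -0.33343$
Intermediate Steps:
$n = \frac{43}{136}$ ($n = \left(-43\right) \left(- \frac{1}{136}\right) = \frac{43}{136} \approx 0.31618$)
$d{\left(f \right)} = -107 + f^{2} + \frac{43 f}{136}$ ($d{\left(f \right)} = \left(f^{2} + \frac{43 f}{136}\right) - 107 = -107 + f^{2} + \frac{43 f}{136}$)
$\frac{-10717 + l{\left(218 \right)}}{d{\left(-133 \right)} + 14632} = \frac{-10717 - 10}{\left(-107 + \left(-133\right)^{2} + \frac{43}{136} \left(-133\right)\right) + 14632} = - \frac{10727}{\left(-107 + 17689 - \frac{5719}{136}\right) + 14632} = - \frac{10727}{\frac{2385433}{136} + 14632} = - \frac{10727}{\frac{4375385}{136}} = \left(-10727\right) \frac{136}{4375385} = - \frac{1458872}{4375385}$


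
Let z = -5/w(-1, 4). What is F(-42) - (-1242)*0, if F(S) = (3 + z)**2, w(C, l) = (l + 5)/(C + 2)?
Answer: 484/81 ≈ 5.9753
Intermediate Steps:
w(C, l) = (5 + l)/(2 + C)
z = -5/9 (z = -5*(2 - 1)/(5 + 4) = -5/(9/1) = -5/(1*9) = -5/9 ≈ -0.55556)
F(S) = 484/81 (F(S) = (3 - 5/9)**2 = (22/9)**2 = 484/81)
F(-42) - (-1242)*0 = 484/81 - (-1242)*0 = 484/81 - 46*0 = 484/81 + 0 = 484/81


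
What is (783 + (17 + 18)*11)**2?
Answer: 1364224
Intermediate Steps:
(783 + (17 + 18)*11)**2 = (783 + 35*11)**2 = (783 + 385)**2 = 1168**2 = 1364224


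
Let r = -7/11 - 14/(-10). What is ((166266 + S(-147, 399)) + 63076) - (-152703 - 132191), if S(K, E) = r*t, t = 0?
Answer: 514236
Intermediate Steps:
r = 42/55 (r = -7*1/11 - 14*(-⅒) = -7/11 + 7/5 = 42/55 ≈ 0.76364)
S(K, E) = 0 (S(K, E) = (42/55)*0 = 0)
((166266 + S(-147, 399)) + 63076) - (-152703 - 132191) = ((166266 + 0) + 63076) - (-152703 - 132191) = (166266 + 63076) - 1*(-284894) = 229342 + 284894 = 514236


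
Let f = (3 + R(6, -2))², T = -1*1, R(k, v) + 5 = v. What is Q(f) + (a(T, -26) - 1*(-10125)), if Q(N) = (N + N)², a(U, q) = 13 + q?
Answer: 11136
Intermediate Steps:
R(k, v) = -5 + v
T = -1
f = 16 (f = (3 + (-5 - 2))² = (3 - 7)² = (-4)² = 16)
Q(N) = 4*N² (Q(N) = (2*N)² = 4*N²)
Q(f) + (a(T, -26) - 1*(-10125)) = 4*16² + ((13 - 26) - 1*(-10125)) = 4*256 + (-13 + 10125) = 1024 + 10112 = 11136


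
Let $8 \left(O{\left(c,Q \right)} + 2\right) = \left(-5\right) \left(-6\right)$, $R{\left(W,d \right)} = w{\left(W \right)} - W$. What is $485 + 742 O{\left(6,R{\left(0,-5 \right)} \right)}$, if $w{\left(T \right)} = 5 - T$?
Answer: $\frac{3567}{2} \approx 1783.5$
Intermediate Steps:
$R{\left(W,d \right)} = 5 - 2 W$ ($R{\left(W,d \right)} = \left(5 - W\right) - W = 5 - 2 W$)
$O{\left(c,Q \right)} = \frac{7}{4}$ ($O{\left(c,Q \right)} = -2 + \frac{\left(-5\right) \left(-6\right)}{8} = -2 + \frac{1}{8} \cdot 30 = -2 + \frac{15}{4} = \frac{7}{4}$)
$485 + 742 O{\left(6,R{\left(0,-5 \right)} \right)} = 485 + 742 \cdot \frac{7}{4} = 485 + \frac{2597}{2} = \frac{3567}{2}$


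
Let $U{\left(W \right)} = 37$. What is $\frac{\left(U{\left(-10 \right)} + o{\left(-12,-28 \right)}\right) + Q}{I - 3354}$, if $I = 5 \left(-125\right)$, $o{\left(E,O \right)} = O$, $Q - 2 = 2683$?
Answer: $- \frac{2694}{3979} \approx -0.67705$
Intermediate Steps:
$Q = 2685$ ($Q = 2 + 2683 = 2685$)
$I = -625$
$\frac{\left(U{\left(-10 \right)} + o{\left(-12,-28 \right)}\right) + Q}{I - 3354} = \frac{\left(37 - 28\right) + 2685}{-625 - 3354} = \frac{9 + 2685}{-3979} = 2694 \left(- \frac{1}{3979}\right) = - \frac{2694}{3979}$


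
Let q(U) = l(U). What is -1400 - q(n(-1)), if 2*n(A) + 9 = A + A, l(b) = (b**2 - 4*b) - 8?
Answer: -5777/4 ≈ -1444.3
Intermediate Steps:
l(b) = -8 + b**2 - 4*b
n(A) = -9/2 + A (n(A) = -9/2 + (A + A)/2 = -9/2 + (2*A)/2 = -9/2 + A)
q(U) = -8 + U**2 - 4*U
-1400 - q(n(-1)) = -1400 - (-8 + (-9/2 - 1)**2 - 4*(-9/2 - 1)) = -1400 - (-8 + (-11/2)**2 - 4*(-11/2)) = -1400 - (-8 + 121/4 + 22) = -1400 - 1*177/4 = -1400 - 177/4 = -5777/4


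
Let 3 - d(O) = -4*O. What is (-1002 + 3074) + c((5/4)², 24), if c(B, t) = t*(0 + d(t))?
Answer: 4448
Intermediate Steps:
d(O) = 3 + 4*O (d(O) = 3 - (-4)*O = 3 + 4*O)
c(B, t) = t*(3 + 4*t) (c(B, t) = t*(0 + (3 + 4*t)) = t*(3 + 4*t))
(-1002 + 3074) + c((5/4)², 24) = (-1002 + 3074) + 24*(3 + 4*24) = 2072 + 24*(3 + 96) = 2072 + 24*99 = 2072 + 2376 = 4448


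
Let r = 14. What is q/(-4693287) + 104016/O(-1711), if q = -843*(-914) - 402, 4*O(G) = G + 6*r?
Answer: -651320238356/2545325983 ≈ -255.89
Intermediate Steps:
O(G) = 21 + G/4 (O(G) = (G + 6*14)/4 = (G + 84)/4 = (84 + G)/4 = 21 + G/4)
q = 770100 (q = 770502 - 402 = 770100)
q/(-4693287) + 104016/O(-1711) = 770100/(-4693287) + 104016/(21 + (¼)*(-1711)) = 770100*(-1/4693287) + 104016/(21 - 1711/4) = -256700/1564429 + 104016/(-1627/4) = -256700/1564429 + 104016*(-4/1627) = -256700/1564429 - 416064/1627 = -651320238356/2545325983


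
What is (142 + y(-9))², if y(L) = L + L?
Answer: 15376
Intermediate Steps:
y(L) = 2*L
(142 + y(-9))² = (142 + 2*(-9))² = (142 - 18)² = 124² = 15376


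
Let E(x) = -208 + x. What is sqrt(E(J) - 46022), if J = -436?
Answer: I*sqrt(46666) ≈ 216.02*I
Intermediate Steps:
sqrt(E(J) - 46022) = sqrt((-208 - 436) - 46022) = sqrt(-644 - 46022) = sqrt(-46666) = I*sqrt(46666)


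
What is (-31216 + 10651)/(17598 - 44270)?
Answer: 20565/26672 ≈ 0.77103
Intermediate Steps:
(-31216 + 10651)/(17598 - 44270) = -20565/(-26672) = -20565*(-1/26672) = 20565/26672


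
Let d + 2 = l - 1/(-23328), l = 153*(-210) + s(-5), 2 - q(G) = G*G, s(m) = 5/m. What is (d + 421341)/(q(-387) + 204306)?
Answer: 9079444225/1272285792 ≈ 7.1363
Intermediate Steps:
q(G) = 2 - G**2 (q(G) = 2 - G*G = 2 - G**2)
l = -32131 (l = 153*(-210) + 5/(-5) = -32130 + 5*(-1/5) = -32130 - 1 = -32131)
d = -749598623/23328 (d = -2 + (-32131 - 1/(-23328)) = -2 + (-32131 - 1*(-1/23328)) = -2 + (-32131 + 1/23328) = -2 - 749551967/23328 = -749598623/23328 ≈ -32133.)
(d + 421341)/(q(-387) + 204306) = (-749598623/23328 + 421341)/((2 - 1*(-387)**2) + 204306) = 9079444225/(23328*((2 - 1*149769) + 204306)) = 9079444225/(23328*((2 - 149769) + 204306)) = 9079444225/(23328*(-149767 + 204306)) = (9079444225/23328)/54539 = (9079444225/23328)*(1/54539) = 9079444225/1272285792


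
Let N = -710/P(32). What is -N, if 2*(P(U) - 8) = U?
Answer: 355/12 ≈ 29.583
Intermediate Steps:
P(U) = 8 + U/2
N = -355/12 (N = -710/(8 + (½)*32) = -710/(8 + 16) = -710/24 = -710*1/24 = -355/12 ≈ -29.583)
-N = -1*(-355/12) = 355/12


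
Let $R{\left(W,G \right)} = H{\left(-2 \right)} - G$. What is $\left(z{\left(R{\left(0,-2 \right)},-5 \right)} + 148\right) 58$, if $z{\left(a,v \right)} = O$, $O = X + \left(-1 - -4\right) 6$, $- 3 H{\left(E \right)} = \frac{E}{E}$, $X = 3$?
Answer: $9802$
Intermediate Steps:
$H{\left(E \right)} = - \frac{1}{3}$ ($H{\left(E \right)} = - \frac{E \frac{1}{E}}{3} = \left(- \frac{1}{3}\right) 1 = - \frac{1}{3}$)
$R{\left(W,G \right)} = - \frac{1}{3} - G$
$O = 21$ ($O = 3 + \left(-1 - -4\right) 6 = 3 + \left(-1 + 4\right) 6 = 3 + 3 \cdot 6 = 3 + 18 = 21$)
$z{\left(a,v \right)} = 21$
$\left(z{\left(R{\left(0,-2 \right)},-5 \right)} + 148\right) 58 = \left(21 + 148\right) 58 = 169 \cdot 58 = 9802$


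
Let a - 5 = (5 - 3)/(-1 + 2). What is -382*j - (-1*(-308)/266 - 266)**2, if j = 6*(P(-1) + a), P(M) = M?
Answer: -30285496/361 ≈ -83893.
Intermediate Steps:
a = 7 (a = 5 + (5 - 3)/(-1 + 2) = 5 + 2/1 = 5 + 2*1 = 5 + 2 = 7)
j = 36 (j = 6*(-1 + 7) = 6*6 = 36)
-382*j - (-1*(-308)/266 - 266)**2 = -382*36 - (-1*(-308)/266 - 266)**2 = -13752 - (308*(1/266) - 266)**2 = -13752 - (22/19 - 266)**2 = -13752 - (-5032/19)**2 = -13752 - 1*25321024/361 = -13752 - 25321024/361 = -30285496/361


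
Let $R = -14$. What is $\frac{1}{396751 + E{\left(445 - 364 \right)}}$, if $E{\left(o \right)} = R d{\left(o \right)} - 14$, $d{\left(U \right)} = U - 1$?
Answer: $\frac{1}{395617} \approx 2.5277 \cdot 10^{-6}$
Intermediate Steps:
$d{\left(U \right)} = -1 + U$ ($d{\left(U \right)} = U - 1 = -1 + U$)
$E{\left(o \right)} = - 14 o$ ($E{\left(o \right)} = - 14 \left(-1 + o\right) - 14 = \left(14 - 14 o\right) - 14 = - 14 o$)
$\frac{1}{396751 + E{\left(445 - 364 \right)}} = \frac{1}{396751 - 14 \left(445 - 364\right)} = \frac{1}{396751 - 1134} = \frac{1}{395617}$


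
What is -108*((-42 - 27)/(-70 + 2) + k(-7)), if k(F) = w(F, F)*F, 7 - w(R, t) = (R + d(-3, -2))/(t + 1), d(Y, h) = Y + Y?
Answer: 60255/17 ≈ 3544.4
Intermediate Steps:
d(Y, h) = 2*Y
w(R, t) = 7 - (-6 + R)/(1 + t) (w(R, t) = 7 - (R + 2*(-3))/(t + 1) = 7 - (R - 6)/(1 + t) = 7 - (-6 + R)/(1 + t))
k(F) = F*(13 + 6*F)/(1 + F) (k(F) = ((13 - F + 7*F)/(1 + F))*F = ((13 + 6*F)/(1 + F))*F = F*(13 + 6*F)/(1 + F))
-108*((-42 - 27)/(-70 + 2) + k(-7)) = -108*((-42 - 27)/(-70 + 2) - 7*(13 + 6*(-7))/(1 - 7)) = -108*(-69/(-68) - 7*(13 - 42)/(-6)) = -108*(-69*(-1/68) - 7*(-1/6)*(-29)) = -108*(69/68 - 203/6) = -108*(-6695/204) = 60255/17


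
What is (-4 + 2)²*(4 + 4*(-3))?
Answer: -32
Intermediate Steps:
(-4 + 2)²*(4 + 4*(-3)) = (-2)²*(4 - 12) = 4*(-8) = -32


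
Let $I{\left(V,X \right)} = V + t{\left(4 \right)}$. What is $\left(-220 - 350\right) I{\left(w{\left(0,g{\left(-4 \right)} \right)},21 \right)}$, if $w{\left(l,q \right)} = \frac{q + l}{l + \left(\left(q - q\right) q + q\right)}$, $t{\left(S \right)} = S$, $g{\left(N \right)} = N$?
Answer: $-2850$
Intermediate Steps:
$w{\left(l,q \right)} = 1$ ($w{\left(l,q \right)} = \frac{l + q}{l + \left(0 q + q\right)} = \frac{l + q}{l + \left(0 + q\right)} = \frac{l + q}{l + q} = 1$)
$I{\left(V,X \right)} = 4 + V$ ($I{\left(V,X \right)} = V + 4 = 4 + V$)
$\left(-220 - 350\right) I{\left(w{\left(0,g{\left(-4 \right)} \right)},21 \right)} = \left(-220 - 350\right) \left(4 + 1\right) = \left(-570\right) 5 = -2850$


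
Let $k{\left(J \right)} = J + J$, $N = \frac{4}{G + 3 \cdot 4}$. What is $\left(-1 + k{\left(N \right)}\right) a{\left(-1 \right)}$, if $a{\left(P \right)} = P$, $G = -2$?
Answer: $\frac{1}{5} \approx 0.2$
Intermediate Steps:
$N = \frac{2}{5}$ ($N = \frac{4}{-2 + 3 \cdot 4} = \frac{4}{-2 + 12} = \frac{4}{10} = 4 \cdot \frac{1}{10} = \frac{2}{5} \approx 0.4$)
$k{\left(J \right)} = 2 J$
$\left(-1 + k{\left(N \right)}\right) a{\left(-1 \right)} = \left(-1 + 2 \cdot \frac{2}{5}\right) \left(-1\right) = \left(-1 + \frac{4}{5}\right) \left(-1\right) = \left(- \frac{1}{5}\right) \left(-1\right) = \frac{1}{5}$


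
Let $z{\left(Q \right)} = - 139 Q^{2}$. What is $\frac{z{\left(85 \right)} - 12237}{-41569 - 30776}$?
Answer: $\frac{145216}{10335} \approx 14.051$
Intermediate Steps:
$\frac{z{\left(85 \right)} - 12237}{-41569 - 30776} = \frac{- 139 \cdot 85^{2} - 12237}{-41569 - 30776} = \frac{\left(-139\right) 7225 - 12237}{-72345} = \left(-1004275 - 12237\right) \left(- \frac{1}{72345}\right) = \left(-1016512\right) \left(- \frac{1}{72345}\right) = \frac{145216}{10335}$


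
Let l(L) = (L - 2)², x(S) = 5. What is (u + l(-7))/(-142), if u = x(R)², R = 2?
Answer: -53/71 ≈ -0.74648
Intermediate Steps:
l(L) = (-2 + L)²
u = 25 (u = 5² = 25)
(u + l(-7))/(-142) = (25 + (-2 - 7)²)/(-142) = -(25 + (-9)²)/142 = -(25 + 81)/142 = -1/142*106 = -53/71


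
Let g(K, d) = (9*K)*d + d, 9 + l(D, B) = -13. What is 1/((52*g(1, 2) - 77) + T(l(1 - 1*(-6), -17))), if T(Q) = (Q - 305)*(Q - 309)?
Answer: 1/109200 ≈ 9.1575e-6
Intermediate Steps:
l(D, B) = -22 (l(D, B) = -9 - 13 = -22)
g(K, d) = d + 9*K*d (g(K, d) = 9*K*d + d = d + 9*K*d)
T(Q) = (-309 + Q)*(-305 + Q) (T(Q) = (-305 + Q)*(-309 + Q) = (-309 + Q)*(-305 + Q))
1/((52*g(1, 2) - 77) + T(l(1 - 1*(-6), -17))) = 1/((52*(2*(1 + 9*1)) - 77) + (94245 + (-22)² - 614*(-22))) = 1/((52*(2*(1 + 9)) - 77) + (94245 + 484 + 13508)) = 1/((52*(2*10) - 77) + 108237) = 1/((52*20 - 77) + 108237) = 1/((1040 - 77) + 108237) = 1/(963 + 108237) = 1/109200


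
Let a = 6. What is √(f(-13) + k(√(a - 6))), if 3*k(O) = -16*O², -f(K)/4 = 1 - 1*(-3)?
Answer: 4*I ≈ 4.0*I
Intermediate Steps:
f(K) = -16 (f(K) = -4*(1 - 1*(-3)) = -4*(1 + 3) = -4*4 = -16)
k(O) = -16*O²/3 (k(O) = (-16*O²)/3 = -16*O²/3)
√(f(-13) + k(√(a - 6))) = √(-16 - 16*(√(6 - 6))²/3) = √(-16 - 16*(√0)²/3) = √(-16 - 16/3*0²) = √(-16 - 16/3*0) = √(-16 + 0) = √(-16) = 4*I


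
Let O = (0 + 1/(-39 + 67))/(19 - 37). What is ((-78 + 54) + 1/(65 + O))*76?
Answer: -59714112/32759 ≈ -1822.8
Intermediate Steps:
O = -1/504 (O = (0 + 1/28)/(-18) = (0 + 1/28)*(-1/18) = (1/28)*(-1/18) = -1/504 ≈ -0.0019841)
((-78 + 54) + 1/(65 + O))*76 = ((-78 + 54) + 1/(65 - 1/504))*76 = (-24 + 1/(32759/504))*76 = (-24 + 504/32759)*76 = -785712/32759*76 = -59714112/32759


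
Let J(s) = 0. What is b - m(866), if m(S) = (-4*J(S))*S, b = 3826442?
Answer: 3826442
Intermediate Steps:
m(S) = 0 (m(S) = (-4*0)*S = 0*S = 0)
b - m(866) = 3826442 - 1*0 = 3826442 + 0 = 3826442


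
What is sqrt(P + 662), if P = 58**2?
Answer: sqrt(4026) ≈ 63.451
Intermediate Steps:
P = 3364
sqrt(P + 662) = sqrt(3364 + 662) = sqrt(4026)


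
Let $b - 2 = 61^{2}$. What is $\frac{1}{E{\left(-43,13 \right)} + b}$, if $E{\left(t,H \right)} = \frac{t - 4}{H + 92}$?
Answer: $\frac{105}{390868} \approx 0.00026863$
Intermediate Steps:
$E{\left(t,H \right)} = \frac{-4 + t}{92 + H}$
$b = 3723$ ($b = 2 + 61^{2} = 2 + 3721 = 3723$)
$\frac{1}{E{\left(-43,13 \right)} + b} = \frac{1}{\frac{-4 - 43}{92 + 13} + 3723} = \frac{1}{\frac{1}{105} \left(-47\right) + 3723} = \frac{1}{- \frac{47}{105} + 3723} = \frac{1}{\frac{390868}{105}} = \frac{105}{390868}$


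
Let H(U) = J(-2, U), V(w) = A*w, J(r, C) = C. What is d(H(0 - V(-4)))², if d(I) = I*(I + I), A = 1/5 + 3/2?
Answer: 5345344/625 ≈ 8552.5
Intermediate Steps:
A = 17/10 (A = 1*(⅕) + 3*(½) = ⅕ + 3/2 = 17/10 ≈ 1.7000)
V(w) = 17*w/10
H(U) = U
d(I) = 2*I² (d(I) = I*(2*I) = 2*I²)
d(H(0 - V(-4)))² = (2*(0 - 17*(-4)/10)²)² = (2*(0 - 1*(-34/5))²)² = (2*(0 + 34/5)²)² = (2*(34/5)²)² = (2*(1156/25))² = (2312/25)² = 5345344/625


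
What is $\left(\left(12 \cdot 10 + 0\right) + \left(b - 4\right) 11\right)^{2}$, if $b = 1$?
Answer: $7569$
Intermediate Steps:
$\left(\left(12 \cdot 10 + 0\right) + \left(b - 4\right) 11\right)^{2} = \left(\left(12 \cdot 10 + 0\right) + \left(1 - 4\right) 11\right)^{2} = \left(\left(120 + 0\right) - 33\right)^{2} = \left(120 - 33\right)^{2} = 87^{2} = 7569$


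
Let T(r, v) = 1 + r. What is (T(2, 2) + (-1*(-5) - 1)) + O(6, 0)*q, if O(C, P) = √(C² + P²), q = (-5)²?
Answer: 157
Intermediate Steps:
q = 25
(T(2, 2) + (-1*(-5) - 1)) + O(6, 0)*q = ((1 + 2) + (-1*(-5) - 1)) + √(6² + 0²)*25 = (3 + (5 - 1)) + √(36 + 0)*25 = (3 + 4) + √36*25 = 7 + 6*25 = 7 + 150 = 157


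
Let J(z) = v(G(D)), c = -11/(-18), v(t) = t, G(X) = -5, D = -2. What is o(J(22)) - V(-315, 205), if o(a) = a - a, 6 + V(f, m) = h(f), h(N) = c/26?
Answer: 2797/468 ≈ 5.9765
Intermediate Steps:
c = 11/18 (c = -11*(-1/18) = 11/18 ≈ 0.61111)
h(N) = 11/468 (h(N) = (11/18)/26 = (11/18)*(1/26) = 11/468)
J(z) = -5
V(f, m) = -2797/468 (V(f, m) = -6 + 11/468 = -2797/468)
o(a) = 0
o(J(22)) - V(-315, 205) = 0 - 1*(-2797/468) = 0 + 2797/468 = 2797/468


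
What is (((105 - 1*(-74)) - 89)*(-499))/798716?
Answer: -22455/399358 ≈ -0.056228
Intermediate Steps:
(((105 - 1*(-74)) - 89)*(-499))/798716 = (((105 + 74) - 89)*(-499))*(1/798716) = ((179 - 89)*(-499))*(1/798716) = (90*(-499))*(1/798716) = -44910*1/798716 = -22455/399358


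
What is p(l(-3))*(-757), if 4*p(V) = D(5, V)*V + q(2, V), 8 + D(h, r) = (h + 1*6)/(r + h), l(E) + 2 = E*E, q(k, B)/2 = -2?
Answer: 486751/48 ≈ 10141.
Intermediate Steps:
q(k, B) = -4 (q(k, B) = 2*(-2) = -4)
l(E) = -2 + E² (l(E) = -2 + E*E = -2 + E²)
D(h, r) = -8 + (6 + h)/(h + r) (D(h, r) = -8 + (h + 1*6)/(r + h) = -8 + (h + 6)/(h + r) = -8 + (6 + h)/(h + r))
p(V) = -1 + V*(-29 - 8*V)/(4*(5 + V)) (p(V) = (((6 - 8*V - 7*5)/(5 + V))*V - 4)/4 = (((6 - 8*V - 35)/(5 + V))*V - 4)/4 = (((-29 - 8*V)/(5 + V))*V - 4)/4 = (V*(-29 - 8*V)/(5 + V) - 4)/4 = (-4 + V*(-29 - 8*V)/(5 + V))/4 = -1 + V*(-29 - 8*V)/(4*(5 + V)))
p(l(-3))*(-757) = ((-20 - 33*(-2 + (-3)²) - 8*(-2 + (-3)²)²)/(4*(5 + (-2 + (-3)²))))*(-757) = ((-20 - 33*(-2 + 9) - 8*(-2 + 9)²)/(4*(5 + (-2 + 9))))*(-757) = ((-20 - 33*7 - 8*7²)/(4*(5 + 7)))*(-757) = ((¼)*(-20 - 231 - 8*49)/12)*(-757) = ((¼)*(1/12)*(-20 - 231 - 392))*(-757) = ((¼)*(1/12)*(-643))*(-757) = -643/48*(-757) = 486751/48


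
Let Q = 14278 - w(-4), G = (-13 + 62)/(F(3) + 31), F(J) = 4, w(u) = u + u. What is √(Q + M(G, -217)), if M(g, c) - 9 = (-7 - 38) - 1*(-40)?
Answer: √14290 ≈ 119.54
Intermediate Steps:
w(u) = 2*u
G = 7/5 (G = (-13 + 62)/(4 + 31) = 49/35 = 49*(1/35) = 7/5 ≈ 1.4000)
Q = 14286 (Q = 14278 - 2*(-4) = 14278 - 1*(-8) = 14278 + 8 = 14286)
M(g, c) = 4 (M(g, c) = 9 + ((-7 - 38) - 1*(-40)) = 9 + (-45 + 40) = 9 - 5 = 4)
√(Q + M(G, -217)) = √(14286 + 4) = √14290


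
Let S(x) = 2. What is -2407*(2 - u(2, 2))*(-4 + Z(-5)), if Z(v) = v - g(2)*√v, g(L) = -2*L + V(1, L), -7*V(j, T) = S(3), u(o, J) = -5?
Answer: 151641 - 72210*I*√5 ≈ 1.5164e+5 - 1.6147e+5*I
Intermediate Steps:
V(j, T) = -2/7 (V(j, T) = -⅐*2 = -2/7)
g(L) = -2/7 - 2*L (g(L) = -2*L - 2/7 = -2/7 - 2*L)
Z(v) = v + 30*√v/7 (Z(v) = v - (-2/7 - 2*2)*√v = v - (-2/7 - 4)*√v = v - (-30)*√v/7 = v + 30*√v/7)
-2407*(2 - u(2, 2))*(-4 + Z(-5)) = -2407*(2 - 1*(-5))*(-4 + (-5 + 30*√(-5)/7)) = -2407*(2 + 5)*(-4 + (-5 + 30*(I*√5)/7)) = -16849*(-4 + (-5 + 30*I*√5/7)) = -16849*(-9 + 30*I*√5/7) = -2407*(-63 + 30*I*√5) = 151641 - 72210*I*√5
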